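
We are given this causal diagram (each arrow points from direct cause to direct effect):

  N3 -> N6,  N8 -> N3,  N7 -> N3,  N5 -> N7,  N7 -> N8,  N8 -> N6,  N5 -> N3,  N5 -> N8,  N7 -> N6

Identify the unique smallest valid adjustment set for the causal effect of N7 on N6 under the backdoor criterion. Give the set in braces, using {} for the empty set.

Variables eligible for adjustment (non-descendants of N7, excluding N7 and N6): {N5}.
Backdoor paths from N7 to N6:
  P1: N7 <- N5 -> N8 -> N3 -> N6
  P2: N7 <- N5 -> N8 -> N6
  P3: N7 <- N5 -> N3 <- N8 -> N6
  P4: N7 <- N5 -> N3 -> N6
The empty set is not sufficient: P1 (N7 <- N5 -> N8 -> N3 -> N6) has no collider blocking it and no conditioned non-collider, so it is open.
Try {N5}:
  P1: blocked at fork node N5 ∈ conditioning set.
  P2: blocked at fork node N5 ∈ conditioning set.
  P3: blocked at fork node N5 ∈ conditioning set.
  P4: blocked at fork node N5 ∈ conditioning set.
{N5} contains no descendant of N7 and blocks every backdoor path.
{N5} is the unique smallest valid adjustment set.

{N5}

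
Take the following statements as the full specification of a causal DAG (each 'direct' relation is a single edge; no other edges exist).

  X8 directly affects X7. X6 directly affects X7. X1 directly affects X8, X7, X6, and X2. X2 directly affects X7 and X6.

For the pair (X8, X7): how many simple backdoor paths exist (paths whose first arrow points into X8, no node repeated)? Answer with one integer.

A backdoor path from X8 to X7 is any simple undirected path whose first edge points into X8 (i.e. leaves X8 via a parent).
Parents of X8: {X1}.
Enumerating:
  P1: X8 <- X1 -> X2 -> X6 -> X7
  P2: X8 <- X1 -> X2 -> X7
  P3: X8 <- X1 -> X6 <- X2 -> X7
  P4: X8 <- X1 -> X6 -> X7
  P5: X8 <- X1 -> X7
That exhausts the simple backdoor paths. Count: 5.

5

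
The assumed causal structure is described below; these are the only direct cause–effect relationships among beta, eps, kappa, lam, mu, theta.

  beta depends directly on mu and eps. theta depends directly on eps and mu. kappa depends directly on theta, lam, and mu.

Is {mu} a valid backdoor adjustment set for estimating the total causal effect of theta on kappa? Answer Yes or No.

Backdoor paths from theta to kappa (paths whose first edge points into theta):
  P1: theta <- eps -> beta <- mu -> kappa
  P2: theta <- mu -> kappa
Condition 1 (no descendant of theta in the set): holds — descendants of theta are {kappa}; none are in {mu}.
Condition 2 (every backdoor path blocked by {mu}):
  P1: blocked at collider beta (neither it nor any descendant is in the conditioning set).
  P2: blocked at fork node mu ∈ conditioning set.
{mu} satisfies the backdoor criterion.

Yes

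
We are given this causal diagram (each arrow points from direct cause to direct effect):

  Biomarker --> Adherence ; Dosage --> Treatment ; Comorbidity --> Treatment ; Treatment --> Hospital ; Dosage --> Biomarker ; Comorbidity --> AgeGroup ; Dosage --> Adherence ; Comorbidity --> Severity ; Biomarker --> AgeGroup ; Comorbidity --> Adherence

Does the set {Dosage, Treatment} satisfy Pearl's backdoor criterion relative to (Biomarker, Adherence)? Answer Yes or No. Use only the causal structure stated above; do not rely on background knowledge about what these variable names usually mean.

Yes

Backdoor paths from Biomarker to Adherence (paths whose first edge points into Biomarker):
  P1: Biomarker <- Dosage -> Treatment <- Comorbidity -> Adherence
  P2: Biomarker <- Dosage -> Adherence
Condition 1 (no descendant of Biomarker in the set): holds — descendants of Biomarker are {Adherence, AgeGroup}; none are in {Dosage, Treatment}.
Condition 2 (every backdoor path blocked by {Dosage, Treatment}):
  P1: blocked at fork node Dosage ∈ conditioning set.
  P2: blocked at fork node Dosage ∈ conditioning set.
{Dosage, Treatment} satisfies the backdoor criterion.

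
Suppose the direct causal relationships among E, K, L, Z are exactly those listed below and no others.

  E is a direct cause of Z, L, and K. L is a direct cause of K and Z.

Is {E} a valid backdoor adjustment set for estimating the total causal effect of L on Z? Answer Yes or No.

Backdoor paths from L to Z (paths whose first edge points into L):
  P1: L <- E -> Z
Condition 1 (no descendant of L in the set): holds — descendants of L are {K, Z}; none are in {E}.
Condition 2 (every backdoor path blocked by {E}):
  P1: blocked at fork node E ∈ conditioning set.
{E} satisfies the backdoor criterion.

Yes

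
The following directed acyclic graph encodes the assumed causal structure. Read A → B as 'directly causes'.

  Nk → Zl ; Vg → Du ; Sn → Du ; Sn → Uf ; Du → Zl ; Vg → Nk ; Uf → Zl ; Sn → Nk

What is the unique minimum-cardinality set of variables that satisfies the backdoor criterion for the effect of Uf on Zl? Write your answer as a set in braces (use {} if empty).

Variables eligible for adjustment (non-descendants of Uf, excluding Uf and Zl): {Du, Nk, Sn, Vg}.
Backdoor paths from Uf to Zl:
  P1: Uf <- Sn -> Nk <- Vg -> Du -> Zl
  P2: Uf <- Sn -> Nk -> Zl
  P3: Uf <- Sn -> Du <- Vg -> Nk -> Zl
  P4: Uf <- Sn -> Du -> Zl
The empty set is not sufficient: P2 (Uf <- Sn -> Nk -> Zl) has no collider blocking it and no conditioned non-collider, so it is open.
Try {Sn}:
  P1: blocked at fork node Sn ∈ conditioning set.
  P2: blocked at fork node Sn ∈ conditioning set.
  P3: blocked at fork node Sn ∈ conditioning set.
  P4: blocked at fork node Sn ∈ conditioning set.
{Sn} contains no descendant of Uf and blocks every backdoor path.
No other singleton works — e.g. {Vg} leaves P2 open — so {Sn} is the unique smallest valid adjustment set.

{Sn}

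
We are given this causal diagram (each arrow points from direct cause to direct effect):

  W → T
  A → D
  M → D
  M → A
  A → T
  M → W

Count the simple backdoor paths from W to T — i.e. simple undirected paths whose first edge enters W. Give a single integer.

A backdoor path from W to T is any simple undirected path whose first edge points into W (i.e. leaves W via a parent).
Parents of W: {M}.
Enumerating:
  P1: W <- M -> A -> T
  P2: W <- M -> D <- A -> T
That exhausts the simple backdoor paths. Count: 2.

2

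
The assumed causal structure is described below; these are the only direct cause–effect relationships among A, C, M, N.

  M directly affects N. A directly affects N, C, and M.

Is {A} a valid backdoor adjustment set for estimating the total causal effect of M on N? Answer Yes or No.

Yes

Backdoor paths from M to N (paths whose first edge points into M):
  P1: M <- A -> N
Condition 1 (no descendant of M in the set): holds — descendants of M are {N}; none are in {A}.
Condition 2 (every backdoor path blocked by {A}):
  P1: blocked at fork node A ∈ conditioning set.
{A} satisfies the backdoor criterion.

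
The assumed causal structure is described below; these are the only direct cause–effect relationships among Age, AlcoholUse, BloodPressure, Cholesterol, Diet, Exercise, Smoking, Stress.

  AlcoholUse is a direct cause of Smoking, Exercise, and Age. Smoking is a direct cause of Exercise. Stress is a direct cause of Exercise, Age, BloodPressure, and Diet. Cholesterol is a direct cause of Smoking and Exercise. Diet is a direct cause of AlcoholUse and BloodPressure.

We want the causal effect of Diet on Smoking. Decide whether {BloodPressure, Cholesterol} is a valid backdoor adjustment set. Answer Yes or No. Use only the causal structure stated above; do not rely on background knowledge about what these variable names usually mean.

No

Backdoor paths from Diet to Smoking (paths whose first edge points into Diet):
  P1: Diet <- Stress -> Age <- AlcoholUse -> Smoking
  P2: Diet <- Stress -> Age <- AlcoholUse -> Exercise <- Cholesterol -> Smoking
  P3: Diet <- Stress -> Age <- AlcoholUse -> Exercise <- Smoking
  P4: Diet <- Stress -> Exercise <- Cholesterol -> Smoking
  P5: Diet <- Stress -> Exercise <- AlcoholUse -> Smoking
  P6: Diet <- Stress -> Exercise <- Smoking
Condition 1 (no descendant of Diet in the set): FAILS — BloodPressure is a descendant of Diet.
Condition 2 (every backdoor path blocked by {BloodPressure, Cholesterol}):
  P1: blocked at collider Age (neither it nor any descendant is in the conditioning set).
  P2: blocked at collider Age (neither it nor any descendant is in the conditioning set).
  P3: blocked at collider Age (neither it nor any descendant is in the conditioning set).
  P4: blocked at collider Exercise (neither it nor any descendant is in the conditioning set).
  P5: blocked at collider Exercise (neither it nor any descendant is in the conditioning set).
  P6: blocked at collider Exercise (neither it nor any descendant is in the conditioning set).
{BloodPressure, Cholesterol} does not satisfy the backdoor criterion.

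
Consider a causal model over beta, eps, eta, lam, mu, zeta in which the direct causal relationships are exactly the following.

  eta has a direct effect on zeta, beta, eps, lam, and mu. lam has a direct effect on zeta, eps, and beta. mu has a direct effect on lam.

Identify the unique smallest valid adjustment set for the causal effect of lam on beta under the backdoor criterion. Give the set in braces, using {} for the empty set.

Variables eligible for adjustment (non-descendants of lam, excluding lam and beta): {eta, mu}.
Backdoor paths from lam to beta:
  P1: lam <- eta -> beta
  P2: lam <- mu <- eta -> beta
The empty set is not sufficient: P1 (lam <- eta -> beta) has no collider blocking it and no conditioned non-collider, so it is open.
Try {eta}:
  P1: blocked at fork node eta ∈ conditioning set.
  P2: blocked at fork node eta ∈ conditioning set.
{eta} contains no descendant of lam and blocks every backdoor path.
No other singleton works — e.g. {mu} leaves P1 open — so {eta} is the unique smallest valid adjustment set.

{eta}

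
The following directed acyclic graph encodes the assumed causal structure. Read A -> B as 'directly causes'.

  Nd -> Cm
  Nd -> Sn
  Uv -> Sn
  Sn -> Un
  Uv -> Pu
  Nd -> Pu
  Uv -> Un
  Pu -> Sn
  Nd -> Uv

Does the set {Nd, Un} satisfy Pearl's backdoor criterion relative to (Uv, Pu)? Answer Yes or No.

No

Backdoor paths from Uv to Pu (paths whose first edge points into Uv):
  P1: Uv <- Nd -> Pu
  P2: Uv <- Nd -> Sn <- Pu
Condition 1 (no descendant of Uv in the set): FAILS — Un is a descendant of Uv.
Condition 2 (every backdoor path blocked by {Nd, Un}):
  P1: blocked at fork node Nd ∈ conditioning set.
  P2: blocked at fork node Nd ∈ conditioning set.
{Nd, Un} does not satisfy the backdoor criterion.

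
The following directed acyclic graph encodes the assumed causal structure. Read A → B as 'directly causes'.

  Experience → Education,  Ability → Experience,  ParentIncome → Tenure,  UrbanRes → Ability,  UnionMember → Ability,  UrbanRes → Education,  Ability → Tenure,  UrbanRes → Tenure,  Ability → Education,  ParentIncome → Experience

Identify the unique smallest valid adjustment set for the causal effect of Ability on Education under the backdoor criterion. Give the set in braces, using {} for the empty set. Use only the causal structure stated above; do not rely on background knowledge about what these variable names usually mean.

Variables eligible for adjustment (non-descendants of Ability, excluding Ability and Education): {ParentIncome, UnionMember, UrbanRes}.
Backdoor paths from Ability to Education:
  P1: Ability <- UrbanRes -> Education
  P2: Ability <- UrbanRes -> Tenure <- ParentIncome -> Experience -> Education
The empty set is not sufficient: P1 (Ability <- UrbanRes -> Education) has no collider blocking it and no conditioned non-collider, so it is open.
Try {UrbanRes}:
  P1: blocked at fork node UrbanRes ∈ conditioning set.
  P2: blocked at fork node UrbanRes ∈ conditioning set.
{UrbanRes} contains no descendant of Ability and blocks every backdoor path.
No other singleton works — e.g. {UnionMember} leaves P1 open — so {UrbanRes} is the unique smallest valid adjustment set.

{UrbanRes}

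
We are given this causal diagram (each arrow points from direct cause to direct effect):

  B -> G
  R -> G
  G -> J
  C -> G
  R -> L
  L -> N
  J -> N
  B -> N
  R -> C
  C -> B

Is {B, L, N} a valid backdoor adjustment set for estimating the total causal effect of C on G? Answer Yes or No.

No

Backdoor paths from C to G (paths whose first edge points into C):
  P1: C <- R -> L -> N <- B -> G
  P2: C <- R -> L -> N <- J <- G
  P3: C <- R -> G
Condition 1 (no descendant of C in the set): FAILS — B and N are descendants of C.
Condition 2 (every backdoor path blocked by {B, L, N}):
  P1: blocked at chain node L ∈ conditioning set.
  P2: blocked at chain node L ∈ conditioning set.
  P3: open — no interior node is in the conditioning set.
{B, L, N} does not satisfy the backdoor criterion.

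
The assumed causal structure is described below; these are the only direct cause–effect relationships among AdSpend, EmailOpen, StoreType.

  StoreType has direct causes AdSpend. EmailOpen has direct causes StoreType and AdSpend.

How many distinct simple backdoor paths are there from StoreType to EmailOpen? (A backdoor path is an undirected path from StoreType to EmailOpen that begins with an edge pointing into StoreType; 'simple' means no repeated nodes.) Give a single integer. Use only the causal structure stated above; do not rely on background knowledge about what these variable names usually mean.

1

A backdoor path from StoreType to EmailOpen is any simple undirected path whose first edge points into StoreType (i.e. leaves StoreType via a parent).
Parents of StoreType: {AdSpend}.
Enumerating:
  P1: StoreType <- AdSpend -> EmailOpen
That exhausts the simple backdoor paths. Count: 1.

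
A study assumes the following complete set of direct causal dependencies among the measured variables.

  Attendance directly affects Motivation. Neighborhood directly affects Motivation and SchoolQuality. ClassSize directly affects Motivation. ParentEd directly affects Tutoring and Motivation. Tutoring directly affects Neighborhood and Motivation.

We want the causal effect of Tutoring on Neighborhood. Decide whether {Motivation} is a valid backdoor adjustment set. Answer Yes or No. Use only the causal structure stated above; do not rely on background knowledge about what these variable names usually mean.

No

Backdoor paths from Tutoring to Neighborhood (paths whose first edge points into Tutoring):
  P1: Tutoring <- ParentEd -> Motivation <- Neighborhood
Condition 1 (no descendant of Tutoring in the set): FAILS — Motivation is a descendant of Tutoring.
Condition 2 (every backdoor path blocked by {Motivation}):
  P1: open — collider(s) Motivation are conditioned on (or have a conditioned descendant) and no non-collider on the path is in the set.
{Motivation} does not satisfy the backdoor criterion.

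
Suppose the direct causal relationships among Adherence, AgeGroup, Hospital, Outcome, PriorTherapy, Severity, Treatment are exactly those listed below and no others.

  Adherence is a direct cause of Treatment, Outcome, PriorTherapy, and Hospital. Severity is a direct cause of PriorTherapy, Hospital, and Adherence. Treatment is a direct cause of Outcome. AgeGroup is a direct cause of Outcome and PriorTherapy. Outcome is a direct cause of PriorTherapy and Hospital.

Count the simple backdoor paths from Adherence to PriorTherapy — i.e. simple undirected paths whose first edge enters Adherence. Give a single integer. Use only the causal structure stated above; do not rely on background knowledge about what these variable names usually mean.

3

A backdoor path from Adherence to PriorTherapy is any simple undirected path whose first edge points into Adherence (i.e. leaves Adherence via a parent).
Parents of Adherence: {Severity}.
Enumerating:
  P1: Adherence <- Severity -> Hospital <- Outcome <- AgeGroup -> PriorTherapy
  P2: Adherence <- Severity -> Hospital <- Outcome -> PriorTherapy
  P3: Adherence <- Severity -> PriorTherapy
That exhausts the simple backdoor paths. Count: 3.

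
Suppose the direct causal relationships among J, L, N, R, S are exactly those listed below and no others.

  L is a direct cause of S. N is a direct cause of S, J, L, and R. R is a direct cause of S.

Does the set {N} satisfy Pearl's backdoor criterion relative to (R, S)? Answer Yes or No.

Yes

Backdoor paths from R to S (paths whose first edge points into R):
  P1: R <- N -> L -> S
  P2: R <- N -> S
Condition 1 (no descendant of R in the set): holds — descendants of R are {S}; none are in {N}.
Condition 2 (every backdoor path blocked by {N}):
  P1: blocked at fork node N ∈ conditioning set.
  P2: blocked at fork node N ∈ conditioning set.
{N} satisfies the backdoor criterion.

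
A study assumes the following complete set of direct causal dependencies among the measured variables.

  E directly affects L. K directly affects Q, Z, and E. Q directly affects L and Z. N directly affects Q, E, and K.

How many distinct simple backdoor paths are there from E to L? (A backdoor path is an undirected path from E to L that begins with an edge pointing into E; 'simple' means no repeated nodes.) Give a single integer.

6

A backdoor path from E to L is any simple undirected path whose first edge points into E (i.e. leaves E via a parent).
Parents of E: {K, N}.
Enumerating:
  P1: E <- N -> K -> Q -> L
  P2: E <- N -> K -> Z <- Q -> L
  P3: E <- N -> Q -> L
  P4: E <- K <- N -> Q -> L
  P5: E <- K -> Q -> L
  P6: E <- K -> Z <- Q -> L
That exhausts the simple backdoor paths. Count: 6.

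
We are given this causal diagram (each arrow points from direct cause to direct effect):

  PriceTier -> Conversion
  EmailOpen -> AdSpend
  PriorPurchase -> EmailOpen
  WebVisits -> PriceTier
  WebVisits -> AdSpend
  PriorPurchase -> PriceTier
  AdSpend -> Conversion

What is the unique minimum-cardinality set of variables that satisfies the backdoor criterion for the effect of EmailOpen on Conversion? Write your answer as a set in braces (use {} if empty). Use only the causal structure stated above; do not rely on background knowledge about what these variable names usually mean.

Variables eligible for adjustment (non-descendants of EmailOpen, excluding EmailOpen and Conversion): {PriceTier, PriorPurchase, WebVisits}.
Backdoor paths from EmailOpen to Conversion:
  P1: EmailOpen <- PriorPurchase -> PriceTier <- WebVisits -> AdSpend -> Conversion
  P2: EmailOpen <- PriorPurchase -> PriceTier -> Conversion
The empty set is not sufficient: P2 (EmailOpen <- PriorPurchase -> PriceTier -> Conversion) has no collider blocking it and no conditioned non-collider, so it is open.
Try {PriorPurchase}:
  P1: blocked at fork node PriorPurchase ∈ conditioning set.
  P2: blocked at fork node PriorPurchase ∈ conditioning set.
{PriorPurchase} contains no descendant of EmailOpen and blocks every backdoor path.
No other singleton works — e.g. {WebVisits} leaves P2 open — so {PriorPurchase} is the unique smallest valid adjustment set.

{PriorPurchase}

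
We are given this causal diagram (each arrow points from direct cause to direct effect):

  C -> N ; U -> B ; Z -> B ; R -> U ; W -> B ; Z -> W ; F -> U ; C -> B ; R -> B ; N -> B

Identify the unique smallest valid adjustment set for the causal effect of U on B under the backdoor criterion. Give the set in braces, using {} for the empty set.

Variables eligible for adjustment (non-descendants of U, excluding U and B): {C, F, N, R, W, Z}.
Backdoor paths from U to B:
  P1: U <- R -> B
The empty set is not sufficient: P1 (U <- R -> B) has no collider blocking it and no conditioned non-collider, so it is open.
Try {R}:
  P1: blocked at fork node R ∈ conditioning set.
{R} contains no descendant of U and blocks every backdoor path.
No other singleton works — e.g. {Z} leaves P1 open — so {R} is the unique smallest valid adjustment set.

{R}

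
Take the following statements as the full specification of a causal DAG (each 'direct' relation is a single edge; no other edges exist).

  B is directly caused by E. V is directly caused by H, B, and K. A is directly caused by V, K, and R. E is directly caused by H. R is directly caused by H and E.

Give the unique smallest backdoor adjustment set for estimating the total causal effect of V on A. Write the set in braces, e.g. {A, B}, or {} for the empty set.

Variables eligible for adjustment (non-descendants of V, excluding V and A): {B, E, H, K, R}.
Backdoor paths from V to A:
  P1: V <- H -> E -> R -> A
  P2: V <- H -> R -> A
  P3: V <- B <- E <- H -> R -> A
  P4: V <- B <- E -> R -> A
  P5: V <- K -> A
The empty set is not sufficient: P1 (V <- H -> E -> R -> A) has no collider blocking it and no conditioned non-collider, so it is open.
Try {K, R}:
  P1: blocked at chain node R ∈ conditioning set.
  P2: blocked at chain node R ∈ conditioning set.
  P3: blocked at chain node R ∈ conditioning set.
  P4: blocked at chain node R ∈ conditioning set.
  P5: blocked at fork node K ∈ conditioning set.
{K, R} contains no descendant of V and blocks every backdoor path.
Every element of {K, R} is needed (dropping K leaves P5 open; dropping R leaves P1 open), so no proper subset is valid.
Among all size-2 subsets of the eligible variables, only {K, R} blocks every backdoor path, so it is the unique smallest valid adjustment set.

{K, R}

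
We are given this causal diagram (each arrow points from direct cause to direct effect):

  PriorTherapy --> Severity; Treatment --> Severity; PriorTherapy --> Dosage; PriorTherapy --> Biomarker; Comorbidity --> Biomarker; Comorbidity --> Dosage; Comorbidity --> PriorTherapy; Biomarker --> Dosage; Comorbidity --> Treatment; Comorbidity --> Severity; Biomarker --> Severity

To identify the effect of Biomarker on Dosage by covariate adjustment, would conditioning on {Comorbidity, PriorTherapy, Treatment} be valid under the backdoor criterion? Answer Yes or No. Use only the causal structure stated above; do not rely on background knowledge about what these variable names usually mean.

Yes

Backdoor paths from Biomarker to Dosage (paths whose first edge points into Biomarker):
  P1: Biomarker <- Comorbidity -> Treatment -> Severity <- PriorTherapy -> Dosage
  P2: Biomarker <- Comorbidity -> PriorTherapy -> Dosage
  P3: Biomarker <- Comorbidity -> Severity <- PriorTherapy -> Dosage
  P4: Biomarker <- Comorbidity -> Dosage
  P5: Biomarker <- PriorTherapy <- Comorbidity -> Dosage
  P6: Biomarker <- PriorTherapy -> Severity <- Comorbidity -> Dosage
  P7: Biomarker <- PriorTherapy -> Severity <- Treatment <- Comorbidity -> Dosage
  P8: Biomarker <- PriorTherapy -> Dosage
Condition 1 (no descendant of Biomarker in the set): holds — descendants of Biomarker are {Dosage, Severity}; none are in {Comorbidity, PriorTherapy, Treatment}.
Condition 2 (every backdoor path blocked by {Comorbidity, PriorTherapy, Treatment}):
  P1: blocked at fork node Comorbidity ∈ conditioning set.
  P2: blocked at fork node Comorbidity ∈ conditioning set.
  P3: blocked at fork node Comorbidity ∈ conditioning set.
  P4: blocked at fork node Comorbidity ∈ conditioning set.
  P5: blocked at chain node PriorTherapy ∈ conditioning set.
  P6: blocked at fork node PriorTherapy ∈ conditioning set.
  P7: blocked at fork node PriorTherapy ∈ conditioning set.
  P8: blocked at fork node PriorTherapy ∈ conditioning set.
{Comorbidity, PriorTherapy, Treatment} satisfies the backdoor criterion.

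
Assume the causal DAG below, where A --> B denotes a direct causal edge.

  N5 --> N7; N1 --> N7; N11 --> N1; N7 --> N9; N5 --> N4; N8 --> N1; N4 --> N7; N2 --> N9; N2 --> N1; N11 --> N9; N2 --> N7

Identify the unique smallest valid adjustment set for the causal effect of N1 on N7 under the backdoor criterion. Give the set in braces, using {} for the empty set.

{N2}

Variables eligible for adjustment (non-descendants of N1, excluding N1 and N7): {N11, N2, N4, N5, N8}.
Backdoor paths from N1 to N7:
  P1: N1 <- N2 -> N7
  P2: N1 <- N2 -> N9 <- N7
  P3: N1 <- N11 -> N9 <- N2 -> N7
  P4: N1 <- N11 -> N9 <- N7
The empty set is not sufficient: P1 (N1 <- N2 -> N7) has no collider blocking it and no conditioned non-collider, so it is open.
Try {N2}:
  P1: blocked at fork node N2 ∈ conditioning set.
  P2: blocked at fork node N2 ∈ conditioning set.
  P3: blocked at collider N9 (neither it nor any descendant is in the conditioning set).
  P4: blocked at collider N9 (neither it nor any descendant is in the conditioning set).
{N2} contains no descendant of N1 and blocks every backdoor path.
No other singleton works — e.g. {N5} leaves P1 open — so {N2} is the unique smallest valid adjustment set.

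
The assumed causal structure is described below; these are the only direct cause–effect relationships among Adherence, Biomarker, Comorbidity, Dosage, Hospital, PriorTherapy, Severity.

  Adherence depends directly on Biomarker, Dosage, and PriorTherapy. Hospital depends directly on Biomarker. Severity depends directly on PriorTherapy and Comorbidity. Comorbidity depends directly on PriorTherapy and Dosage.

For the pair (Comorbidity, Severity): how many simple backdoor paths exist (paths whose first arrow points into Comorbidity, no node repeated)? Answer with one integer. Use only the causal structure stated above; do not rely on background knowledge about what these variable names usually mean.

A backdoor path from Comorbidity to Severity is any simple undirected path whose first edge points into Comorbidity (i.e. leaves Comorbidity via a parent).
Parents of Comorbidity: {Dosage, PriorTherapy}.
Enumerating:
  P1: Comorbidity <- Dosage -> Adherence <- PriorTherapy -> Severity
  P2: Comorbidity <- PriorTherapy -> Severity
That exhausts the simple backdoor paths. Count: 2.

2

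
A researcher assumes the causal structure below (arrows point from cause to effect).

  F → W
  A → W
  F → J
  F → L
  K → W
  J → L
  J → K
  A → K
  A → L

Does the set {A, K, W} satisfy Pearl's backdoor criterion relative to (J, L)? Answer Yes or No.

Backdoor paths from J to L (paths whose first edge points into J):
  P1: J <- F -> L
  P2: J <- F -> W <- A -> L
  P3: J <- F -> W <- K <- A -> L
Condition 1 (no descendant of J in the set): FAILS — K and W are descendants of J.
Condition 2 (every backdoor path blocked by {A, K, W}):
  P1: open — no interior node is in the conditioning set.
  P2: blocked at fork node A ∈ conditioning set.
  P3: blocked at chain node K ∈ conditioning set.
{A, K, W} does not satisfy the backdoor criterion.

No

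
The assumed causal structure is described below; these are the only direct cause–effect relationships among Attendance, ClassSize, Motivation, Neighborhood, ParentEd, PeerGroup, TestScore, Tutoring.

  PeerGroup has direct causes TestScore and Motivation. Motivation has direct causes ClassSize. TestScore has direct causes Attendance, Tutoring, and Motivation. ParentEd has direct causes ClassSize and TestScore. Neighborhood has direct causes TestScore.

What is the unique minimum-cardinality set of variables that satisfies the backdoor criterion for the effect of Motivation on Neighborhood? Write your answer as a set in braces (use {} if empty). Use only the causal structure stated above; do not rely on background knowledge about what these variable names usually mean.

{}

Variables eligible for adjustment (non-descendants of Motivation, excluding Motivation and Neighborhood): {Attendance, ClassSize, Tutoring}.
Backdoor paths from Motivation to Neighborhood:
  P1: Motivation <- ClassSize -> ParentEd <- TestScore -> Neighborhood
Each backdoor path contains an unconditioned collider, so every path is already blocked with the empty conditioning set:
  P1: blocked at collider ParentEd (neither it nor any descendant is in the conditioning set).
The empty set is therefore the unique smallest valid set.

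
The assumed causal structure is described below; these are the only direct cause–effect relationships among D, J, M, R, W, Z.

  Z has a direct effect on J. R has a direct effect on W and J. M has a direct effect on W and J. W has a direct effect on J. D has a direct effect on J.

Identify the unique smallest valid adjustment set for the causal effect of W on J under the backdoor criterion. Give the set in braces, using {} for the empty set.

{M, R}

Variables eligible for adjustment (non-descendants of W, excluding W and J): {D, M, R, Z}.
Backdoor paths from W to J:
  P1: W <- R -> J
  P2: W <- M -> J
The empty set is not sufficient: P1 (W <- R -> J) has no collider blocking it and no conditioned non-collider, so it is open.
Try {M, R}:
  P1: blocked at fork node R ∈ conditioning set.
  P2: blocked at fork node M ∈ conditioning set.
{M, R} contains no descendant of W and blocks every backdoor path.
Every element of {M, R} is needed (dropping M leaves P2 open; dropping R leaves P1 open), so no proper subset is valid.
Among all size-2 subsets of the eligible variables, only {M, R} blocks every backdoor path, so it is the unique smallest valid adjustment set.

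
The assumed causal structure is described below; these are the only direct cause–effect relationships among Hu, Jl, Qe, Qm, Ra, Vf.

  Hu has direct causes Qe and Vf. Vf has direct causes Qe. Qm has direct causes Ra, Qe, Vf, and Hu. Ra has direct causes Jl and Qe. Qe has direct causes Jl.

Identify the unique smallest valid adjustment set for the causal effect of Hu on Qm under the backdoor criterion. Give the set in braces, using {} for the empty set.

Variables eligible for adjustment (non-descendants of Hu, excluding Hu and Qm): {Jl, Qe, Ra, Vf}.
Backdoor paths from Hu to Qm:
  P1: Hu <- Qe <- Jl -> Ra -> Qm
  P2: Hu <- Qe -> Ra -> Qm
  P3: Hu <- Qe -> Vf -> Qm
  P4: Hu <- Qe -> Qm
  P5: Hu <- Vf <- Qe <- Jl -> Ra -> Qm
  P6: Hu <- Vf <- Qe -> Ra -> Qm
  P7: Hu <- Vf <- Qe -> Qm
  P8: Hu <- Vf -> Qm
The empty set is not sufficient: P1 (Hu <- Qe <- Jl -> Ra -> Qm) has no collider blocking it and no conditioned non-collider, so it is open.
Try {Qe, Vf}:
  P1: blocked at chain node Qe ∈ conditioning set.
  P2: blocked at fork node Qe ∈ conditioning set.
  P3: blocked at fork node Qe ∈ conditioning set.
  P4: blocked at fork node Qe ∈ conditioning set.
  P5: blocked at chain node Vf ∈ conditioning set.
  P6: blocked at chain node Vf ∈ conditioning set.
  P7: blocked at chain node Vf ∈ conditioning set.
  P8: blocked at fork node Vf ∈ conditioning set.
{Qe, Vf} contains no descendant of Hu and blocks every backdoor path.
Every element of {Qe, Vf} is needed (dropping Qe leaves P1 open; dropping Vf leaves P8 open), so no proper subset is valid.
Among all size-2 subsets of the eligible variables, only {Qe, Vf} blocks every backdoor path, so it is the unique smallest valid adjustment set.

{Qe, Vf}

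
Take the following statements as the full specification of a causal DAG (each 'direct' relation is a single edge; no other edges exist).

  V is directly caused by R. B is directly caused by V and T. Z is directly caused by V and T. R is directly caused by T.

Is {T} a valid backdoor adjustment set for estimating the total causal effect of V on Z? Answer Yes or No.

Backdoor paths from V to Z (paths whose first edge points into V):
  P1: V <- R <- T -> Z
Condition 1 (no descendant of V in the set): holds — descendants of V are {B, Z}; none are in {T}.
Condition 2 (every backdoor path blocked by {T}):
  P1: blocked at fork node T ∈ conditioning set.
{T} satisfies the backdoor criterion.

Yes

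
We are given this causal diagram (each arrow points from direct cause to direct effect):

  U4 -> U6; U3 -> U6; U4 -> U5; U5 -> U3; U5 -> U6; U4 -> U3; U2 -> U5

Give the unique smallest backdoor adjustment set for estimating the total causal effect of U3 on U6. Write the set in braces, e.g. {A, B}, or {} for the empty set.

Variables eligible for adjustment (non-descendants of U3, excluding U3 and U6): {U2, U4, U5}.
Backdoor paths from U3 to U6:
  P1: U3 <- U4 -> U5 -> U6
  P2: U3 <- U4 -> U6
  P3: U3 <- U5 <- U4 -> U6
  P4: U3 <- U5 -> U6
The empty set is not sufficient: P1 (U3 <- U4 -> U5 -> U6) has no collider blocking it and no conditioned non-collider, so it is open.
Try {U4, U5}:
  P1: blocked at fork node U4 ∈ conditioning set.
  P2: blocked at fork node U4 ∈ conditioning set.
  P3: blocked at chain node U5 ∈ conditioning set.
  P4: blocked at fork node U5 ∈ conditioning set.
{U4, U5} contains no descendant of U3 and blocks every backdoor path.
Every element of {U4, U5} is needed (dropping U4 leaves P2 open; dropping U5 leaves P4 open), so no proper subset is valid.
Among all size-2 subsets of the eligible variables, only {U4, U5} blocks every backdoor path, so it is the unique smallest valid adjustment set.

{U4, U5}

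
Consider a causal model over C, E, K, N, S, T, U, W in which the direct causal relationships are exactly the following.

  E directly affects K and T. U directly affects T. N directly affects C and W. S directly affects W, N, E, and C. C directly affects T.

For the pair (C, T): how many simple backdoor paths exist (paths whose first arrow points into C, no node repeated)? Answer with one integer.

A backdoor path from C to T is any simple undirected path whose first edge points into C (i.e. leaves C via a parent).
Parents of C: {N, S}.
Enumerating:
  P1: C <- S -> E -> T
  P2: C <- N <- S -> E -> T
  P3: C <- N -> W <- S -> E -> T
That exhausts the simple backdoor paths. Count: 3.

3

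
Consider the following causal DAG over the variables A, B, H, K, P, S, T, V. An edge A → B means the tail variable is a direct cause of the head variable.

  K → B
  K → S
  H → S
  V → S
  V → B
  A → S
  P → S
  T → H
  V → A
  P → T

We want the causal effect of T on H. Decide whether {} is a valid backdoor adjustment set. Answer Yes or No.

Yes

Backdoor paths from T to H (paths whose first edge points into T):
  P1: T <- P -> S <- H
Condition 1 (no descendant of T in the set): holds — descendants of T are {H, S}; none are in {}.
Condition 2 (every backdoor path blocked by {}):
  P1: blocked at collider S (neither it nor any descendant is in the conditioning set).
{} satisfies the backdoor criterion.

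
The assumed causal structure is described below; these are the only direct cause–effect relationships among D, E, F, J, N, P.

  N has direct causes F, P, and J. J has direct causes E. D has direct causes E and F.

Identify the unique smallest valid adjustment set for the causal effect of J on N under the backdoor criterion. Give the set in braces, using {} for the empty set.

{}

Variables eligible for adjustment (non-descendants of J, excluding J and N): {D, E, F, P}.
Backdoor paths from J to N:
  P1: J <- E -> D <- F -> N
Each backdoor path contains an unconditioned collider, so every path is already blocked with the empty conditioning set:
  P1: blocked at collider D (neither it nor any descendant is in the conditioning set).
The empty set is therefore the unique smallest valid set.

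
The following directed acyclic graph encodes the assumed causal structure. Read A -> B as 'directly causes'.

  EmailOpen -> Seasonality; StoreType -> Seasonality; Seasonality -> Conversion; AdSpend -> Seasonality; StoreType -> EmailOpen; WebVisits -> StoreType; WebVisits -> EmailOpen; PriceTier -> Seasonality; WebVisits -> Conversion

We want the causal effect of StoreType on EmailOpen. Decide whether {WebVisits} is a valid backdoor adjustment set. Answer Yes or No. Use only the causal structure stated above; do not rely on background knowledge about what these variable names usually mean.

Yes

Backdoor paths from StoreType to EmailOpen (paths whose first edge points into StoreType):
  P1: StoreType <- WebVisits -> EmailOpen
  P2: StoreType <- WebVisits -> Conversion <- Seasonality <- EmailOpen
Condition 1 (no descendant of StoreType in the set): holds — descendants of StoreType are {Conversion, EmailOpen, Seasonality}; none are in {WebVisits}.
Condition 2 (every backdoor path blocked by {WebVisits}):
  P1: blocked at fork node WebVisits ∈ conditioning set.
  P2: blocked at fork node WebVisits ∈ conditioning set.
{WebVisits} satisfies the backdoor criterion.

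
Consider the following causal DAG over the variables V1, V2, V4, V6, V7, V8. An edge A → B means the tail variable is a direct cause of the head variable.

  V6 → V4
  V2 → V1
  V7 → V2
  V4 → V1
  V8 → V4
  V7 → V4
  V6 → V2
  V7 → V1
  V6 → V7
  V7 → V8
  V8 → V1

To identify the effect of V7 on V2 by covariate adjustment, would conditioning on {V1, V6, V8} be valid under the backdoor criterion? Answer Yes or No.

Backdoor paths from V7 to V2 (paths whose first edge points into V7):
  P1: V7 <- V6 -> V4 <- V8 -> V1 <- V2
  P2: V7 <- V6 -> V4 -> V1 <- V2
  P3: V7 <- V6 -> V2
Condition 1 (no descendant of V7 in the set): FAILS — V1 and V8 are descendants of V7.
Condition 2 (every backdoor path blocked by {V1, V6, V8}):
  P1: blocked at fork node V6 ∈ conditioning set.
  P2: blocked at fork node V6 ∈ conditioning set.
  P3: blocked at fork node V6 ∈ conditioning set.
{V1, V6, V8} does not satisfy the backdoor criterion.

No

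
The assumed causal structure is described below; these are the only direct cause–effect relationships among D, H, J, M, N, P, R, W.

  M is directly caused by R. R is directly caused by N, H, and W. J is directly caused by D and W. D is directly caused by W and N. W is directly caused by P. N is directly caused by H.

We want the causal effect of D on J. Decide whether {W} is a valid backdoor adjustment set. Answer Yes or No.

Backdoor paths from D to J (paths whose first edge points into D):
  P1: D <- W -> J
  P2: D <- N <- H -> R <- W -> J
  P3: D <- N -> R <- W -> J
Condition 1 (no descendant of D in the set): holds — descendants of D are {J}; none are in {W}.
Condition 2 (every backdoor path blocked by {W}):
  P1: blocked at fork node W ∈ conditioning set.
  P2: blocked at collider R (neither it nor any descendant is in the conditioning set).
  P3: blocked at collider R (neither it nor any descendant is in the conditioning set).
{W} satisfies the backdoor criterion.

Yes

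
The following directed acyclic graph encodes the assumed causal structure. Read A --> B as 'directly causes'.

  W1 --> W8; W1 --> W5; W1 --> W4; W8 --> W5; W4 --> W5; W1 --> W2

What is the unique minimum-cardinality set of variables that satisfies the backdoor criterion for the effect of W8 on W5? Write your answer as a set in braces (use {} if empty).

Variables eligible for adjustment (non-descendants of W8, excluding W8 and W5): {W1, W2, W4}.
Backdoor paths from W8 to W5:
  P1: W8 <- W1 -> W4 -> W5
  P2: W8 <- W1 -> W5
The empty set is not sufficient: P1 (W8 <- W1 -> W4 -> W5) has no collider blocking it and no conditioned non-collider, so it is open.
Try {W1}:
  P1: blocked at fork node W1 ∈ conditioning set.
  P2: blocked at fork node W1 ∈ conditioning set.
{W1} contains no descendant of W8 and blocks every backdoor path.
No other singleton works — e.g. {W2} leaves P1 open — so {W1} is the unique smallest valid adjustment set.

{W1}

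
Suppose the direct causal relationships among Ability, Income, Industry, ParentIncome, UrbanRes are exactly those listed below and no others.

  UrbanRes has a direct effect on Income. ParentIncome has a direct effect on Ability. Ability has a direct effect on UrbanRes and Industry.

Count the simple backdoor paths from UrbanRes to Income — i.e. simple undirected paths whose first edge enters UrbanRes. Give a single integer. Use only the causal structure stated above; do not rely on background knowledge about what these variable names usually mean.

A backdoor path from UrbanRes to Income is any simple undirected path whose first edge points into UrbanRes (i.e. leaves UrbanRes via a parent).
Parents of UrbanRes: {Ability}.
No simple path from any parent of UrbanRes reaches Income without revisiting UrbanRes, so there are no backdoor paths.

0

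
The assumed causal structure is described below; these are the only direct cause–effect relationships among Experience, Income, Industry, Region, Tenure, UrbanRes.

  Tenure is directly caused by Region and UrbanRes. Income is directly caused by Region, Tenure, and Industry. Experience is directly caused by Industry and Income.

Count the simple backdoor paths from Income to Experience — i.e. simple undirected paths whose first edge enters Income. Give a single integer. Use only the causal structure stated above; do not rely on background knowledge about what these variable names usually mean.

1

A backdoor path from Income to Experience is any simple undirected path whose first edge points into Income (i.e. leaves Income via a parent).
Parents of Income: {Industry, Region, Tenure}.
Enumerating:
  P1: Income <- Industry -> Experience
That exhausts the simple backdoor paths. Count: 1.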